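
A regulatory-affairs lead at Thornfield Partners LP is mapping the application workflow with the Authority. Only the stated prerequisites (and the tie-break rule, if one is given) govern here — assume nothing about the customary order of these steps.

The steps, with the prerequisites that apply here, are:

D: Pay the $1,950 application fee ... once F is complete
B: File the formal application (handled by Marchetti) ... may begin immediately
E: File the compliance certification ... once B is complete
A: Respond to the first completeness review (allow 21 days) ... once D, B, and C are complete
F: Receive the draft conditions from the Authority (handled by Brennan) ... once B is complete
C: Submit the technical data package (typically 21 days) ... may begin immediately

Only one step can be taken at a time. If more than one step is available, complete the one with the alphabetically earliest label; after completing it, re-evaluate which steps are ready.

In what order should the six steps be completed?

Nothing is required for B and C. B has the earlier label → B first.
Ready: C, E and F. C has the earlier label → C.
E and F are both available; E has the earlier label → E.
That leaves F as the only ready step → F.
That leaves D as the only ready step → D.
That leaves A as the only ready step → A.

B, C, E, F, D, A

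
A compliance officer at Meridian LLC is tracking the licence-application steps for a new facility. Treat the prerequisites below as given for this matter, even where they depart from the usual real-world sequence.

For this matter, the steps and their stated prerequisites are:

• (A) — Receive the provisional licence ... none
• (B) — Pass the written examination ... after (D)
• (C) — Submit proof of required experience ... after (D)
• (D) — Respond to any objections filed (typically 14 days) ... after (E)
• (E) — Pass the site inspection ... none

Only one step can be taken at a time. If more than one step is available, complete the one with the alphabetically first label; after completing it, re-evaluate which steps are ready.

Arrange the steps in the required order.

Nothing is required for (A) and (E). (A) has the earlier label → (A) first.
That leaves (E) as the only ready step → (E).
(D) is the only step now ready → (D).
Now (B) and (C) have their prerequisites met. (B) has the earlier label, so (B) next.
Next only (C) has its prerequisites met → (C).

(A), (E), (D), (B), (C)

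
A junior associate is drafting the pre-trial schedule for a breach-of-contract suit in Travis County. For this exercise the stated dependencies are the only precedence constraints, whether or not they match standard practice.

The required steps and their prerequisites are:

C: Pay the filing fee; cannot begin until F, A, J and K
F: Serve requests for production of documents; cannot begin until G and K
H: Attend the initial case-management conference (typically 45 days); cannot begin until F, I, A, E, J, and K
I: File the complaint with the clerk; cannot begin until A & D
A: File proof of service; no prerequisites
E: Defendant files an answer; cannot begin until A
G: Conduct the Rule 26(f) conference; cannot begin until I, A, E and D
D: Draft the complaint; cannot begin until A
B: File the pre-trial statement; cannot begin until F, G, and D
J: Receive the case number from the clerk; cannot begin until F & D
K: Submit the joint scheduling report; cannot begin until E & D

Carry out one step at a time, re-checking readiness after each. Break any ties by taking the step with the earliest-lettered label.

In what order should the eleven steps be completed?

A, D, E, I, G, K, F, B, J, C, H

Only A has no prerequisites, so it is first.
D and E are both available; D has the earlier label → D.
Now E and I have their prerequisites met. E has the earlier label, so E next.
K now also ready, so the ready set is {I, K}; I has the earlier label → I.
Ready: G and K. G has the earlier label → G.
That leaves K as the only ready step → K.
That leaves F as the only ready step → F.
B and J are both available; B has the earlier label → B.
That leaves J as the only ready step → J.
Now C and H have their prerequisites met. C has the earlier label, so C next.
H needed A, E, F, I, J and K, now all done → H.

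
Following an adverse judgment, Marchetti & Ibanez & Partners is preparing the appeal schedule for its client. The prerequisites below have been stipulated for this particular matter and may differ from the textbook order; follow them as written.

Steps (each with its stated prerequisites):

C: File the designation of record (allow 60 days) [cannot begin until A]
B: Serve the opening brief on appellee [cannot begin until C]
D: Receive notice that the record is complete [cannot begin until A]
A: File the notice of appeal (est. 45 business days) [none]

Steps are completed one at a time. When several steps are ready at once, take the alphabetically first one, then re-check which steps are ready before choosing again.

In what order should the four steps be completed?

A has no prerequisites → A first.
Now C and D have their prerequisites met. C has the earlier label, so C next.
B now also ready, so the ready set is {B, D}; B has the earlier label → B.
Next only D has its prerequisites met → D.

A, C, B, D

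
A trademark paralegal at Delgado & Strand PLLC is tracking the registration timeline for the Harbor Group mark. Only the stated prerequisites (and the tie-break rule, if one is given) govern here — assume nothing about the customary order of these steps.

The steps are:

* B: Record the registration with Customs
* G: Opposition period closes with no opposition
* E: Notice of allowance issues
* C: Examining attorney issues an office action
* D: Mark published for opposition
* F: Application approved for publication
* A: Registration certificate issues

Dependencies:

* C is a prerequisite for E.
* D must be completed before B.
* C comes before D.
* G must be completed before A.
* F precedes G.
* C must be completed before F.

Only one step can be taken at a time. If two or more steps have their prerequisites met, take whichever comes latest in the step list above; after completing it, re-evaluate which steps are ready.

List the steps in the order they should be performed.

Only C has no prerequisites, so it is first.
F, D and E are all available; F is listed later → F.
G now also ready, so the ready set is {D, E, G}; D is listed later → D.
Ready: E, G and B. E is listed later → E.
Ready: G and B. G is listed later → G.
A and B are both available; A is listed later → A.
That leaves B as the only ready step → B.

C F D E G A B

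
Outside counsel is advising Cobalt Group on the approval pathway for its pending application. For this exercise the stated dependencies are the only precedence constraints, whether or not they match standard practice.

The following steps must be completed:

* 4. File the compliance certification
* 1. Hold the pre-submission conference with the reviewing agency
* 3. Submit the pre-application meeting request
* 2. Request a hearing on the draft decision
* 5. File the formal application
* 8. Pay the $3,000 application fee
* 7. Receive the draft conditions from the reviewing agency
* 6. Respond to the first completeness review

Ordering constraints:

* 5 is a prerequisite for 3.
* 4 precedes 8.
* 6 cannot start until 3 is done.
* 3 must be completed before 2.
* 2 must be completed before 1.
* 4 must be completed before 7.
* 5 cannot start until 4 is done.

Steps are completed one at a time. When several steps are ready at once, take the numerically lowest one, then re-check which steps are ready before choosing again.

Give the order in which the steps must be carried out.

4, 5, 3, 2, 1, 6, 7, 8

4 has no prerequisites → 4 first.
5, 7 and 8 are all available; 5 has the earlier label → 5.
3 now also ready, so the ready set is {3, 7, 8}; 3 has the earlier label → 3.
2 and 6 now also ready, so the ready set is {2, 6, 7, 8}; 2 has the earlier label → 2.
1, 6, 7 and 8 are all available; 1 has the earlier label → 1.
6, 7 and 8 are all available; 6 has the earlier label → 6.
Now 7 and 8 have their prerequisites met. 7 has the earlier label, so 7 next.
That leaves 8 as the only ready step → 8.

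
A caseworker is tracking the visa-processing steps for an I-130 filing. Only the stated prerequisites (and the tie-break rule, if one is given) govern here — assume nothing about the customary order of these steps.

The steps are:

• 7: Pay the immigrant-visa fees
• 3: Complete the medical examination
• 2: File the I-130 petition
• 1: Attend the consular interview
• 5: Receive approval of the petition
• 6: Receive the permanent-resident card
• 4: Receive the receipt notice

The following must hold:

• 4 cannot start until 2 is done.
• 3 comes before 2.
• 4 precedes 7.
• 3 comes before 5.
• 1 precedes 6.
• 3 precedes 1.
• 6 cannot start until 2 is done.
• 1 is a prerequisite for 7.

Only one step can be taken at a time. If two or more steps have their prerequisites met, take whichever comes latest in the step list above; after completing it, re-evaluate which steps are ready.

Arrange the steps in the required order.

Only 3 has no prerequisites, so it is first.
Ready: 5, 1 and 2. 5 is listed later → 5.
Now 1 and 2 have their prerequisites met. 1 is listed later, so 1 next.
2 needed 3, now all done → 2.
Ready: 4 and 6. 4 is listed later → 4.
7 now also ready, so the ready set is {6, 7}; 6 is listed later → 6.
7 needed 4 and 1, now all done → 7.

3, 5, 1, 2, 4, 6, 7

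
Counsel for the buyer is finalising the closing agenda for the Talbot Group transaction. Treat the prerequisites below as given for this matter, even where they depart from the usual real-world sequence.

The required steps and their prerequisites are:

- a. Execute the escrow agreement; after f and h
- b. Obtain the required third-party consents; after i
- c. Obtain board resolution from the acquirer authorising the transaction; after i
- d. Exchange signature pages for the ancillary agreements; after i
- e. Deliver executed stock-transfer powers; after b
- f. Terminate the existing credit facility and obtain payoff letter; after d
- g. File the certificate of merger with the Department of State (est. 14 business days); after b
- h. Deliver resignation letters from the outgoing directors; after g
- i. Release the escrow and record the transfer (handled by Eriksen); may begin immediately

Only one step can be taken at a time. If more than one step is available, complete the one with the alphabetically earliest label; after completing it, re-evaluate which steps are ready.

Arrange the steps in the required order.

i, b, c, d, e, f, g, h, a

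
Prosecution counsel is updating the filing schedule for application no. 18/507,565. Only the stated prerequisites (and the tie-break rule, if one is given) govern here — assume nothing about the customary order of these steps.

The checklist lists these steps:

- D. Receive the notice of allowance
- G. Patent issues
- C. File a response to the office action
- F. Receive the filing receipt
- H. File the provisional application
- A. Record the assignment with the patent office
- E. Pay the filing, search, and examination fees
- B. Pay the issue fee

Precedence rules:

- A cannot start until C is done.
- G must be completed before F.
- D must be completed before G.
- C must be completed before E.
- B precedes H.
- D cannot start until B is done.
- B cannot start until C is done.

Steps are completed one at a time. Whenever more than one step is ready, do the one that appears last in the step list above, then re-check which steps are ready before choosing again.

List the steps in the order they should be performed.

C B E A H D G F

C is the only step with nothing outstanding, so it goes first.
B, E and A are all available; B is listed later → B.
E, A, H and D are all available; E is listed later → E.
Ready: A, H and D. A is listed later → A.
Now H and D have their prerequisites met. H is listed later, so H next.
D needed B, now all done → D.
That leaves G as the only ready step → G.
F is the only step now ready → F.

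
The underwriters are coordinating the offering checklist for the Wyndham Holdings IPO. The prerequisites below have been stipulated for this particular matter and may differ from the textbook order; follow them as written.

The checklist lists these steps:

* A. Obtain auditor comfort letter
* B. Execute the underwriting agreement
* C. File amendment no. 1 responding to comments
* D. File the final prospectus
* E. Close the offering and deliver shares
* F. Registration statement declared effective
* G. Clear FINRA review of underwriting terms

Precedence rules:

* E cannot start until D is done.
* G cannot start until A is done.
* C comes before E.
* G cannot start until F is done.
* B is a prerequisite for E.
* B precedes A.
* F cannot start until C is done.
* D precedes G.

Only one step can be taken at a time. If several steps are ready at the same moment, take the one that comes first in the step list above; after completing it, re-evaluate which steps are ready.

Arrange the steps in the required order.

Nothing is required for B, C and D. B is listed earlier → B first.
A, C and D are all available; A is listed earlier → A.
Now C and D have their prerequisites met. C is listed earlier, so C next.
Now D and F have their prerequisites met. D is listed earlier, so D next.
E and F are both available; E is listed earlier → E.
F is the only step now ready → F.
G needed A, D and F, now all done → G.

B A C D E F G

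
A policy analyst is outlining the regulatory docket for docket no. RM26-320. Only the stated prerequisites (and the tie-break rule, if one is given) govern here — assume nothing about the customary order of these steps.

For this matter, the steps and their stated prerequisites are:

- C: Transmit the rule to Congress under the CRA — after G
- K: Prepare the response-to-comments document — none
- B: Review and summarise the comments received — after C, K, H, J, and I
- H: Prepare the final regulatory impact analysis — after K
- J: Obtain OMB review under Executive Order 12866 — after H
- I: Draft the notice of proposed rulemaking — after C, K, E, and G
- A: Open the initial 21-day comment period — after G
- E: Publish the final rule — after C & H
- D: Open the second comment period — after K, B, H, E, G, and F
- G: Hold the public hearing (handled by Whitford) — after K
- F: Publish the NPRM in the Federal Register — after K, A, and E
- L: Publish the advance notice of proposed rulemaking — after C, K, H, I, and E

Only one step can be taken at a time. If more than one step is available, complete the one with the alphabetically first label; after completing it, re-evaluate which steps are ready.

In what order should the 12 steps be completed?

K is the only step with nothing outstanding, so it goes first.
Now G and H have their prerequisites met. G has the earlier label, so G next.
A and C now also ready, so the ready set is {A, C, H}; A has the earlier label → A.
Now C and H have their prerequisites met. C has the earlier label, so C next.
H needed K, now all done → H.
E and J are both available; E has the earlier label → E.
F, I and J are all available; F has the earlier label → F.
I and J are both available; I has the earlier label → I.
L now also ready, so the ready set is {J, L}; J has the earlier label → J.
Now B and L have their prerequisites met. B has the earlier label, so B next.
D now also ready, so the ready set is {D, L}; D has the earlier label → D.
L is the only step now ready → L.

K G A C H E F I J B D L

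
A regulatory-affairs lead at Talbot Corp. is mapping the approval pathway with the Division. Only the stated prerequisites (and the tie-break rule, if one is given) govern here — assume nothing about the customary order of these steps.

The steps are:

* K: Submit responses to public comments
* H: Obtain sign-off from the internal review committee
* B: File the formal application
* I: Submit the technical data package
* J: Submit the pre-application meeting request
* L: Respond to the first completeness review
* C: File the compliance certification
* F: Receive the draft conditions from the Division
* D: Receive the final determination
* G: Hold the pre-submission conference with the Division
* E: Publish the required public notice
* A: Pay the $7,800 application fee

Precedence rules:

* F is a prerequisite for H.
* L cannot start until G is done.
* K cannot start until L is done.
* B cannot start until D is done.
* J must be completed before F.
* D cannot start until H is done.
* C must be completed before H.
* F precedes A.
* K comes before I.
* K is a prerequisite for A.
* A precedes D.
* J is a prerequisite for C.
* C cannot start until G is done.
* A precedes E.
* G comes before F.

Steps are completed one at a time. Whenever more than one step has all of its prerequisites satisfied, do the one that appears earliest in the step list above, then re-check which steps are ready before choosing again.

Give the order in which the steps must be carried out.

J → G → L → K → I → C → F → H → A → D → B → E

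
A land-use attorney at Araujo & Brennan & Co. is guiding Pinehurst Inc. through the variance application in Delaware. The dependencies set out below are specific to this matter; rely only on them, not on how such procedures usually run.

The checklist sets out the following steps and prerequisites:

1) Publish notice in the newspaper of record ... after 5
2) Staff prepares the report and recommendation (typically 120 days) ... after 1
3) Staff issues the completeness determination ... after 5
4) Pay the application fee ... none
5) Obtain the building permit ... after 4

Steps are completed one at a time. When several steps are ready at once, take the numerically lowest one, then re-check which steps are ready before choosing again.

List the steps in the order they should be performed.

4 5 1 2 3

4 has no prerequisites → 4 first.
That leaves 5 as the only ready step → 5.
Now 1 and 3 have their prerequisites met. 1 has the earlier label, so 1 next.
2 now also ready, so the ready set is {2, 3}; 2 has the earlier label → 2.
That leaves 3 as the only ready step → 3.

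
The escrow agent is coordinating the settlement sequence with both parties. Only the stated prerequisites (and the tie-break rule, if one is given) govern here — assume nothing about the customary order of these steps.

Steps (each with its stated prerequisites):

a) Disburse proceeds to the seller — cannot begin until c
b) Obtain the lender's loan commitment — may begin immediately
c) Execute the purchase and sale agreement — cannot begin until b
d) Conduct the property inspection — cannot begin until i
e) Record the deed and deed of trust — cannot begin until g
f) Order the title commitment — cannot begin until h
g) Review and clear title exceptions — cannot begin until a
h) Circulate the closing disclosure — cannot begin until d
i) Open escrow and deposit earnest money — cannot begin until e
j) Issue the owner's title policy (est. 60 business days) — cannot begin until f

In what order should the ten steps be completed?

b → c → a → g → e → i → d → h → f → j

Only b has no prerequisites, so it is first.
c needed b, now all done → c.
a needed c, now all done → a.
g is the only step now ready → g.
e needed g, now all done → e.
Next only i has its prerequisites met → i.
That leaves d as the only ready step → d.
h is the only step now ready → h.
That leaves f as the only ready step → f.
j needed f, now all done → j.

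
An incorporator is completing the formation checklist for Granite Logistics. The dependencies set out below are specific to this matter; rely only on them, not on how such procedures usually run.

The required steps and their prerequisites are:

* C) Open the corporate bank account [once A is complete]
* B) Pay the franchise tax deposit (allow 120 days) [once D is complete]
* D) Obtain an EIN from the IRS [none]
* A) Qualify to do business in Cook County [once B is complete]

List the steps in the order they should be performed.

D has no prerequisites → D first.
B is the only step now ready → B.
That leaves A as the only ready step → A.
C is the only step now ready → C.

D → B → A → C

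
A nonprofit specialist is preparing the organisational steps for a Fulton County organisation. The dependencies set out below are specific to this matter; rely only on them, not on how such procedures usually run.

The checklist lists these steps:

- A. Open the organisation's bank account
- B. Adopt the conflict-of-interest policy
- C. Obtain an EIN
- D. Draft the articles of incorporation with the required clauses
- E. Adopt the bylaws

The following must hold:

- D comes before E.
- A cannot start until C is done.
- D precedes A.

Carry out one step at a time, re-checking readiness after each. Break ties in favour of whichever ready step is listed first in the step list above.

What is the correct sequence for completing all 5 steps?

B, C and D have no prerequisites; B is listed earlier, so B is first.
Now C and D have their prerequisites met. C is listed earlier, so C next.
D is the only step now ready → D.
Ready: A and E. A is listed earlier → A.
Next only E has its prerequisites met → E.

B, C, D, A, E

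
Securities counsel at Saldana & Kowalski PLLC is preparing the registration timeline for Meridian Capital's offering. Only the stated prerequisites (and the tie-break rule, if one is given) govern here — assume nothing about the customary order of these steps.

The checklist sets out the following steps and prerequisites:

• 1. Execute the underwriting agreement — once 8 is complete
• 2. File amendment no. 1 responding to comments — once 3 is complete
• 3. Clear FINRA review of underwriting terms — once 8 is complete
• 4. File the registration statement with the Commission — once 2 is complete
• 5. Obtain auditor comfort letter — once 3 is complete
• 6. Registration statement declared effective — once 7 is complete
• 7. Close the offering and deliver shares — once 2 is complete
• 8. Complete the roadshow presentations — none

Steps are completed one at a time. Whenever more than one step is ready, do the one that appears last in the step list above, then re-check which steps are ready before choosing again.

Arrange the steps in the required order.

Only 8 has no prerequisites, so it is first.
3 and 1 are both available; 3 is listed later → 3.
5 and 2 now also ready, so the ready set is {5, 2, 1}; 5 is listed later → 5.
Now 2 and 1 have their prerequisites met. 2 is listed later, so 2 next.
7 and 4 now also ready, so the ready set is {7, 4, 1}; 7 is listed later → 7.
Now 6, 4 and 1 have their prerequisites met. 6 is listed later, so 6 next.
Ready: 4 and 1. 4 is listed later → 4.
That leaves 1 as the only ready step → 1.

8 3 5 2 7 6 4 1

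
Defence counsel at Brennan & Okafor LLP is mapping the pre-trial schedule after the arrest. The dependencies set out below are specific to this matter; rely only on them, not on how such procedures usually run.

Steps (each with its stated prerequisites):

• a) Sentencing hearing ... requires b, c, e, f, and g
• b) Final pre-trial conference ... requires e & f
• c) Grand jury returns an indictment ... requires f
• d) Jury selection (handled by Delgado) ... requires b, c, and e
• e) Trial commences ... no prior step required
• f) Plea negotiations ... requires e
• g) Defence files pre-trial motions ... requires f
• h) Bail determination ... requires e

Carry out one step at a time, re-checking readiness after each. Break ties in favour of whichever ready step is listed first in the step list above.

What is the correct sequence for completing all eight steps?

e is the only step with nothing outstanding, so it goes first.
Ready: f and h. f is listed earlier → f.
Now b, c, g and h have their prerequisites met. b is listed earlier, so b next.
Ready: c, g and h. c is listed earlier → c.
d now also ready, so the ready set is {d, g, h}; d is listed earlier → d.
g and h are both available; g is listed earlier → g.
Now a and h have their prerequisites met. a is listed earlier, so a next.
h needed e, now all done → h.

e f b c d g a h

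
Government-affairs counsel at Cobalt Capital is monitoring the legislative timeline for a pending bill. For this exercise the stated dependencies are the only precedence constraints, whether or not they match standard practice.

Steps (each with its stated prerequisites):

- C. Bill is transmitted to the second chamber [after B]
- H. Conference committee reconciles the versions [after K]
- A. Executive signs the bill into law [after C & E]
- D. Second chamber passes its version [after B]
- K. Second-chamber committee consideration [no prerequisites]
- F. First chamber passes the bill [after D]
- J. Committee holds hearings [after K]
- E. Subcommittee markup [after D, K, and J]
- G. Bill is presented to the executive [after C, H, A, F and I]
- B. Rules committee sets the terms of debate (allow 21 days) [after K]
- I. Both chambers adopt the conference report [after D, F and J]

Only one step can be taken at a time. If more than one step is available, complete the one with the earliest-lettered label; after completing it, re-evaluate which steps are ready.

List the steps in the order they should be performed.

K → B → C → D → F → H → J → E → A → I → G

K is the only step with nothing outstanding, so it goes first.
B, H and J are all available; B has the earlier label → B.
C, D, H and J are all available; C has the earlier label → C.
Ready: D, H and J. D has the earlier label → D.
F, H and J are all available; F has the earlier label → F.
Ready: H and J. H has the earlier label → H.
J needed K, now all done → J.
Now E and I have their prerequisites met. E has the earlier label, so E next.
A now also ready, so the ready set is {A, I}; A has the earlier label → A.
That leaves I as the only ready step → I.
G needed A, C, F, H and I, now all done → G.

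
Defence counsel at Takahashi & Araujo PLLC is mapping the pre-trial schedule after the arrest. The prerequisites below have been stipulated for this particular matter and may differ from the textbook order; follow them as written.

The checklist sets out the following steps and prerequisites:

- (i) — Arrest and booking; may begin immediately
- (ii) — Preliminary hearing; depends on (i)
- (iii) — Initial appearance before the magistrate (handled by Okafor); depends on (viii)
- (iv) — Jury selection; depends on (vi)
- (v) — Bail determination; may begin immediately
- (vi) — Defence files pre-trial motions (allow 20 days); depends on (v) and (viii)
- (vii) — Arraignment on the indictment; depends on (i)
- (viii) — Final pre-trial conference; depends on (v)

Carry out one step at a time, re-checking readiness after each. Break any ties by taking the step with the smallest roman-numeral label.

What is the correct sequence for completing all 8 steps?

Nothing is required for (i) and (v). (i) has the earlier label → (i) first.
(ii), (v) and (vii) are all available; (ii) has the earlier label → (ii).
Ready: (v) and (vii). (v) has the earlier label → (v).
(viii) now also ready, so the ready set is {(vii), (viii)}; (vii) has the earlier label → (vii).
(viii) needed (v), now all done → (viii).
(iii) and (vi) are both available; (iii) has the earlier label → (iii).
(vi) is the only step now ready → (vi).
That leaves (iv) as the only ready step → (iv).

(i), (ii), (v), (vii), (viii), (iii), (vi), (iv)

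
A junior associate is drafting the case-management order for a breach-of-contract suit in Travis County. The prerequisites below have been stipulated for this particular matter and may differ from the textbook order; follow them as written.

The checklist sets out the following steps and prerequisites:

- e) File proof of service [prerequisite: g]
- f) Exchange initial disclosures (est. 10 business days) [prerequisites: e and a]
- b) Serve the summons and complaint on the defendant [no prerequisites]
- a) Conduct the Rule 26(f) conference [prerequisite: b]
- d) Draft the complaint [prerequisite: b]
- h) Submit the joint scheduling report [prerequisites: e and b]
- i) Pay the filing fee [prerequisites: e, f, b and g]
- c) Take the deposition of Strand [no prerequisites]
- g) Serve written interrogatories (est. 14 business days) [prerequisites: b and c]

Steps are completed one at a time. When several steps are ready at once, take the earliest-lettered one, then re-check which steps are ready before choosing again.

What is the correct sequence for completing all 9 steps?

b and c have no prerequisites; b has the earlier label, so b is first.
Now a, c and d have their prerequisites met. a has the earlier label, so a next.
c and d are both available; c has the earlier label → c.
g now also ready, so the ready set is {d, g}; d has the earlier label → d.
g needed b and c, now all done → g.
That leaves e as the only ready step → e.
Ready: f and h. f has the earlier label → f.
Now h and i have their prerequisites met. h has the earlier label, so h next.
Next only i has its prerequisites met → i.

b, a, c, d, g, e, f, h, i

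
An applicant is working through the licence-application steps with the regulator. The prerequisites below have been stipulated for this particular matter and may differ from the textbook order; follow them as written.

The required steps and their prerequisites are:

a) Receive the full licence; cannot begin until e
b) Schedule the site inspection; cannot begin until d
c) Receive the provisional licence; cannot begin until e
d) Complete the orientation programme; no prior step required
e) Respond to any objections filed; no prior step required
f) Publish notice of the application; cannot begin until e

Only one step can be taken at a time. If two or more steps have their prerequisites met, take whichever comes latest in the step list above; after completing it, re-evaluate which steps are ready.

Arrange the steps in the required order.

e, f, d, c, b, a

e and d have no prerequisites; e is listed later, so e is first.
f, c and a now also ready, so the ready set is {f, d, c, a}; f is listed later → f.
Now d, c and a have their prerequisites met. d is listed later, so d next.
b now also ready, so the ready set is {c, b, a}; c is listed later → c.
Ready: b and a. b is listed later → b.
a is the only step now ready → a.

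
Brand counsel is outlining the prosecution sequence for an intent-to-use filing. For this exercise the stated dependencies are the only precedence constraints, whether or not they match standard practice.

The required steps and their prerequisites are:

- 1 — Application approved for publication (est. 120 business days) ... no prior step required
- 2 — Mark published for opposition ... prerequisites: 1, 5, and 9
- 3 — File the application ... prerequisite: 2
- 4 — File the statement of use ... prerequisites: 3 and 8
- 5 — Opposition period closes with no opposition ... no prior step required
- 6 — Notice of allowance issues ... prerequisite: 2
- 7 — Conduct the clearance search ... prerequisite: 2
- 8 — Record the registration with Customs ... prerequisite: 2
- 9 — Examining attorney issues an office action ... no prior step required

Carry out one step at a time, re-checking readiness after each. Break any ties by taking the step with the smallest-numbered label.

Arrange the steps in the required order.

1, 5, 9, 2, 3, 6, 7, 8, 4

1, 5 and 9 have no prerequisites; 1 has the earlier label, so 1 is first.
Ready: 5 and 9. 5 has the earlier label → 5.
9 is the only step now ready → 9.
2 needed 1, 5 and 9, now all done → 2.
3, 6, 7 and 8 are all available; 3 has the earlier label → 3.
Now 6, 7 and 8 have their prerequisites met. 6 has the earlier label, so 6 next.
Now 7 and 8 have their prerequisites met. 7 has the earlier label, so 7 next.
Next only 8 has its prerequisites met → 8.
4 needed 3 and 8, now all done → 4.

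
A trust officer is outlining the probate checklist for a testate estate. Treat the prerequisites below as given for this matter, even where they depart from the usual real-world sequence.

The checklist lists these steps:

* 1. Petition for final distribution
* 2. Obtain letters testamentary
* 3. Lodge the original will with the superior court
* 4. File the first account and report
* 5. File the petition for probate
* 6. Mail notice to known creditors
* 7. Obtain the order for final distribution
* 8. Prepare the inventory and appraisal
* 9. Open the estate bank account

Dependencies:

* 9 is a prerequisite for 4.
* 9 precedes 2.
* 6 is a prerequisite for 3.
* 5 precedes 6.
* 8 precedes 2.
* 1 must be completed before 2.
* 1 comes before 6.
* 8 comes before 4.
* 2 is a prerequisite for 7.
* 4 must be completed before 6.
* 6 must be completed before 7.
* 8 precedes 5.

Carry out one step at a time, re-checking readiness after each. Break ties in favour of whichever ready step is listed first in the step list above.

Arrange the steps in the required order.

1, 8 and 9 have no prerequisites; 1 is listed earlier, so 1 is first.
Ready: 8 and 9. 8 is listed earlier → 8.
5 now also ready, so the ready set is {5, 9}; 5 is listed earlier → 5.
Next only 9 has its prerequisites met → 9.
Ready: 2 and 4. 2 is listed earlier → 2.
4 is the only step now ready → 4.
6 is the only step now ready → 6.
3 and 7 are both available; 3 is listed earlier → 3.
Next only 7 has its prerequisites met → 7.

1 → 8 → 5 → 9 → 2 → 4 → 6 → 3 → 7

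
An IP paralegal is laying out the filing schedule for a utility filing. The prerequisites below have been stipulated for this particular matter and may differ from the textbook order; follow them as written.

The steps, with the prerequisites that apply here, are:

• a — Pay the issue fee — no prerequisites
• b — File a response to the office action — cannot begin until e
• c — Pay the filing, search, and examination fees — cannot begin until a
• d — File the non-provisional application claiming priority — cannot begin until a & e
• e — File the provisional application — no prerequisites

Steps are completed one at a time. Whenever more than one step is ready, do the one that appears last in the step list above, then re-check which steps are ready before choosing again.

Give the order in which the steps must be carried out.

e, b, a, d, c

Nothing is required for e and a. e is listed later → e first.
Ready: b and a. b is listed later → b.
That leaves a as the only ready step → a.
Now d and c have their prerequisites met. d is listed later, so d next.
Next only c has its prerequisites met → c.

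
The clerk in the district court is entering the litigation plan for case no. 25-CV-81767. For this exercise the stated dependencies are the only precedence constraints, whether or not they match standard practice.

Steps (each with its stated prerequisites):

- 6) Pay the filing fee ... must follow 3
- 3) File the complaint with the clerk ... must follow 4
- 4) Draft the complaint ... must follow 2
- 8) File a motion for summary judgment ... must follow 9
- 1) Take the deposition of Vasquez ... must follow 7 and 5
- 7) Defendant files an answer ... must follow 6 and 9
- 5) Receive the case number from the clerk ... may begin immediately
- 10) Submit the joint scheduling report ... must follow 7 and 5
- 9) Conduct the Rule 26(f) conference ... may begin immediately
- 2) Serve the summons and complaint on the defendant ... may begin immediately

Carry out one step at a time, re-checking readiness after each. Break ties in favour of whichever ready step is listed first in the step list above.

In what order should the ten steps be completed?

Nothing is required for 5, 9 and 2. 5 is listed earlier → 5 first.
Ready: 9 and 2. 9 is listed earlier → 9.
8 now also ready, so the ready set is {8, 2}; 8 is listed earlier → 8.
2 is the only step now ready → 2.
4 needed 2, now all done → 4.
3 needed 4, now all done → 3.
That leaves 6 as the only ready step → 6.
7 needed 6 and 9, now all done → 7.
Now 1 and 10 have their prerequisites met. 1 is listed earlier, so 1 next.
That leaves 10 as the only ready step → 10.

5, 9, 8, 2, 4, 3, 6, 7, 1, 10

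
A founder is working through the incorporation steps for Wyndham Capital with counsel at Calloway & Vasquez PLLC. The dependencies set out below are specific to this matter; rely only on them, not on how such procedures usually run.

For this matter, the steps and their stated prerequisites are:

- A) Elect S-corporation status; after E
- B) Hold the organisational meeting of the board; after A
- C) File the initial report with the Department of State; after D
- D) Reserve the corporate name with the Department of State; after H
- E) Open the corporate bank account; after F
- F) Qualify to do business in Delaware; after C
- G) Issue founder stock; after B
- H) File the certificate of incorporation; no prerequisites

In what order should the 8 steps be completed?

H has no prerequisites → H first.
D is the only step now ready → D.
C needed D, now all done → C.
F is the only step now ready → F.
E needed F, now all done → E.
Next only A has its prerequisites met → A.
B needed A, now all done → B.
That leaves G as the only ready step → G.

H, D, C, F, E, A, B, G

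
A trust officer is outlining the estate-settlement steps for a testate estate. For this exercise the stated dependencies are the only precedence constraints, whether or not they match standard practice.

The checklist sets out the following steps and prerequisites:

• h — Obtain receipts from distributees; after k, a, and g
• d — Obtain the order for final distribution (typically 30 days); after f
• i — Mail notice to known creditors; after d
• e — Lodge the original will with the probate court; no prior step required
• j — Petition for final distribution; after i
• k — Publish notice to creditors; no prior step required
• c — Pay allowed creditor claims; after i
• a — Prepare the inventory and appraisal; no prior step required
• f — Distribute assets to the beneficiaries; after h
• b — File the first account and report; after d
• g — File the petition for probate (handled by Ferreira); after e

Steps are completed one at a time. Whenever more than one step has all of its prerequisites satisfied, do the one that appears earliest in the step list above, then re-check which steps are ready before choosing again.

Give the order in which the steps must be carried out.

e k a g h f d i j c b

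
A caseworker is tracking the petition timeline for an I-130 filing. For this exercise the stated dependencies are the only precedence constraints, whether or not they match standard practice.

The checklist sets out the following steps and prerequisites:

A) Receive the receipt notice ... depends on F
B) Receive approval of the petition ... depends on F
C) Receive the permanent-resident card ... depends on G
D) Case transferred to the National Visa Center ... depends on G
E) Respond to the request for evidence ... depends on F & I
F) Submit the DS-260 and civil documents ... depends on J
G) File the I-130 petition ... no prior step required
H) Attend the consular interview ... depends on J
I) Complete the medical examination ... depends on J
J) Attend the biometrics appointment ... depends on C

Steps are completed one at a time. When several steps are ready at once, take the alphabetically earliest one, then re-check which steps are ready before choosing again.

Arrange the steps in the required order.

G is the only step with nothing outstanding, so it goes first.
C and D are both available; C has the earlier label → C.
J now also ready, so the ready set is {D, J}; D has the earlier label → D.
J needed C, now all done → J.
Now F, H and I have their prerequisites met. F has the earlier label, so F next.
Ready: A, B, H and I. A has the earlier label → A.
B, H and I are all available; B has the earlier label → B.
Ready: H and I. H has the earlier label → H.
Next only I has its prerequisites met → I.
E needed F and I, now all done → E.

G → C → D → J → F → A → B → H → I → E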